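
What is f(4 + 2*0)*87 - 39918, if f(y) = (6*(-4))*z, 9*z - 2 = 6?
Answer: -41774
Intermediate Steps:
z = 8/9 (z = 2/9 + (1/9)*6 = 2/9 + 2/3 = 8/9 ≈ 0.88889)
f(y) = -64/3 (f(y) = (6*(-4))*(8/9) = -24*8/9 = -64/3)
f(4 + 2*0)*87 - 39918 = -64/3*87 - 39918 = -1856 - 39918 = -41774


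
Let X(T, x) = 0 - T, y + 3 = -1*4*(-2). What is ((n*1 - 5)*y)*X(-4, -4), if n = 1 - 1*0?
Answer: -80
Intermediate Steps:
n = 1 (n = 1 + 0 = 1)
y = 5 (y = -3 - 1*4*(-2) = -3 - 4*(-2) = -3 + 8 = 5)
X(T, x) = -T
((n*1 - 5)*y)*X(-4, -4) = ((1*1 - 5)*5)*(-1*(-4)) = ((1 - 5)*5)*4 = -4*5*4 = -20*4 = -80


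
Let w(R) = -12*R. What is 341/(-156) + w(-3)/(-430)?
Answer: -76123/33540 ≈ -2.2696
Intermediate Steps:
w(R) = -12*R
341/(-156) + w(-3)/(-430) = 341/(-156) - 12*(-3)/(-430) = 341*(-1/156) + 36*(-1/430) = -341/156 - 18/215 = -76123/33540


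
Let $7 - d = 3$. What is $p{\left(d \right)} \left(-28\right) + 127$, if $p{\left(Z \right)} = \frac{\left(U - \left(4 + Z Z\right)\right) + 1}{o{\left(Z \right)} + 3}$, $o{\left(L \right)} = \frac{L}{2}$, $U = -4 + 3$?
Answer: $239$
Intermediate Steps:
$d = 4$ ($d = 7 - 3 = 4$)
$U = -1$
$o{\left(L \right)} = \frac{L}{2}$ ($o{\left(L \right)} = L \frac{1}{2} = \frac{L}{2}$)
$p{\left(Z \right)} = \frac{-4 - Z^{2}}{3 + \frac{Z}{2}}$ ($p{\left(Z \right)} = \frac{\left(-1 - \left(4 + Z Z\right)\right) + 1}{\frac{Z}{2} + 3} = \frac{\left(-1 - \left(4 + Z^{2}\right)\right) + 1}{3 + \frac{Z}{2}} = \frac{\left(-5 - Z^{2}\right) + 1}{3 + \frac{Z}{2}} = \frac{-4 - Z^{2}}{3 + \frac{Z}{2}}$)
$p{\left(d \right)} \left(-28\right) + 127 = \frac{2 \left(-4 - 4^{2}\right)}{6 + 4} \left(-28\right) + 127 = \frac{2 \left(-4 - 16\right)}{10} \left(-28\right) + 127 = 2 \cdot \frac{1}{10} \left(-4 - 16\right) \left(-28\right) + 127 = 2 \cdot \frac{1}{10} \left(-20\right) \left(-28\right) + 127 = \left(-4\right) \left(-28\right) + 127 = 112 + 127 = 239$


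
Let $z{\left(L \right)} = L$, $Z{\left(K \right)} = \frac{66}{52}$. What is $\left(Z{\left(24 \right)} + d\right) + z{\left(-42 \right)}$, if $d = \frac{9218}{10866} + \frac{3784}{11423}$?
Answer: $- \frac{63819383327}{1613590134} \approx -39.551$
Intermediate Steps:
$d = \frac{73207079}{62061159}$ ($d = 9218 \cdot \frac{1}{10866} + 3784 \cdot \frac{1}{11423} = \frac{4609}{5433} + \frac{3784}{11423} = \frac{73207079}{62061159} \approx 1.1796$)
$Z{\left(K \right)} = \frac{33}{26}$ ($Z{\left(K \right)} = 66 \cdot \frac{1}{52} = \frac{33}{26}$)
$\left(Z{\left(24 \right)} + d\right) + z{\left(-42 \right)} = \left(\frac{33}{26} + \frac{73207079}{62061159}\right) - 42 = \frac{3951402301}{1613590134} - 42 = - \frac{63819383327}{1613590134}$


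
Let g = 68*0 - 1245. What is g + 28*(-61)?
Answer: -2953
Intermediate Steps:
g = -1245 (g = 0 - 1245 = -1245)
g + 28*(-61) = -1245 + 28*(-61) = -1245 - 1708 = -2953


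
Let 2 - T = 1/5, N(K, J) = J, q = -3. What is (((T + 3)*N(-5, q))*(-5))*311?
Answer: 22392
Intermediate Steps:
T = 9/5 (T = 2 - 1/5 = 2 - 1*⅕ = 2 - ⅕ = 9/5 ≈ 1.8000)
(((T + 3)*N(-5, q))*(-5))*311 = (((9/5 + 3)*(-3))*(-5))*311 = (((24/5)*(-3))*(-5))*311 = -72/5*(-5)*311 = 72*311 = 22392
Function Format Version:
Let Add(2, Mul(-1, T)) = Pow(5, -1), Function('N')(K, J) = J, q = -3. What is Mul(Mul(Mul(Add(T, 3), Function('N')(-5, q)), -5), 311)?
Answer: 22392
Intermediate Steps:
T = Rational(9, 5) (T = Add(2, Mul(-1, Pow(5, -1))) = Add(2, Mul(-1, Rational(1, 5))) = Add(2, Rational(-1, 5)) = Rational(9, 5) ≈ 1.8000)
Mul(Mul(Mul(Add(T, 3), Function('N')(-5, q)), -5), 311) = Mul(Mul(Mul(Add(Rational(9, 5), 3), -3), -5), 311) = Mul(Mul(Mul(Rational(24, 5), -3), -5), 311) = Mul(Mul(Rational(-72, 5), -5), 311) = Mul(72, 311) = 22392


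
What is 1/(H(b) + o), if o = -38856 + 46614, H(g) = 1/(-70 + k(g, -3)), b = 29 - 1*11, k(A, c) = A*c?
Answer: 124/961991 ≈ 0.00012890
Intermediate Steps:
b = 18 (b = 29 - 11 = 18)
H(g) = 1/(-70 - 3*g) (H(g) = 1/(-70 + g*(-3)) = 1/(-70 - 3*g))
o = 7758
1/(H(b) + o) = 1/(1/(-70 - 3*18) + 7758) = 1/(1/(-70 - 54) + 7758) = 1/(1/(-124) + 7758) = 1/(-1/124 + 7758) = 1/(961991/124) = 124/961991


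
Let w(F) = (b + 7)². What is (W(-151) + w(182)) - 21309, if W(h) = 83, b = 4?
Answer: -21105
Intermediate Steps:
w(F) = 121 (w(F) = (4 + 7)² = 11² = 121)
(W(-151) + w(182)) - 21309 = (83 + 121) - 21309 = 204 - 21309 = -21105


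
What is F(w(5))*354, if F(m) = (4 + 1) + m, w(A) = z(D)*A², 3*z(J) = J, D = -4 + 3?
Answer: -1180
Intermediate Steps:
D = -1
z(J) = J/3
w(A) = -A²/3 (w(A) = ((⅓)*(-1))*A² = -A²/3)
F(m) = 5 + m
F(w(5))*354 = (5 - ⅓*5²)*354 = (5 - ⅓*25)*354 = (5 - 25/3)*354 = -10/3*354 = -1180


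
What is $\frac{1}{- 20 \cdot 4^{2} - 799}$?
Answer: $- \frac{1}{1119} \approx -0.00089366$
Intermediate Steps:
$\frac{1}{- 20 \cdot 4^{2} - 799} = \frac{1}{\left(-20\right) 16 - 799} = \frac{1}{-320 - 799} = \frac{1}{-1119} = - \frac{1}{1119}$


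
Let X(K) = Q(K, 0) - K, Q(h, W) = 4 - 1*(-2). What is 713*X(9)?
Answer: -2139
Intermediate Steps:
Q(h, W) = 6 (Q(h, W) = 4 + 2 = 6)
X(K) = 6 - K
713*X(9) = 713*(6 - 1*9) = 713*(6 - 9) = 713*(-3) = -2139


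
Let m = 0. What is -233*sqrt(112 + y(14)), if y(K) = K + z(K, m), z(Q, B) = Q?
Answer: -466*sqrt(35) ≈ -2756.9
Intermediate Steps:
y(K) = 2*K (y(K) = K + K = 2*K)
-233*sqrt(112 + y(14)) = -233*sqrt(112 + 2*14) = -233*sqrt(112 + 28) = -466*sqrt(35)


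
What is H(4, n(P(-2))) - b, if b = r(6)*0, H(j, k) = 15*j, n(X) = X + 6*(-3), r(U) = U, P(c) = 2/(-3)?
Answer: 60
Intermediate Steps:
P(c) = -⅔ (P(c) = 2*(-⅓) = -⅔)
n(X) = -18 + X (n(X) = X - 18 = -18 + X)
b = 0 (b = 6*0 = 0)
H(4, n(P(-2))) - b = 15*4 - 1*0 = 60 + 0 = 60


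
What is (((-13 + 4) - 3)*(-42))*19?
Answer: 9576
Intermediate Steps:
(((-13 + 4) - 3)*(-42))*19 = ((-9 - 3)*(-42))*19 = -12*(-42)*19 = 504*19 = 9576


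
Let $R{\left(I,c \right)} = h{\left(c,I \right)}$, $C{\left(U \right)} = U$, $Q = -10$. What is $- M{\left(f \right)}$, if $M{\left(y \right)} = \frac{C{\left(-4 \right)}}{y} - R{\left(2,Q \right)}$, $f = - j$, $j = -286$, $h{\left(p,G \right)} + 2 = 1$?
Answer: $- \frac{141}{143} \approx -0.98601$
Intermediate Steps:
$h{\left(p,G \right)} = -1$ ($h{\left(p,G \right)} = -2 + 1 = -1$)
$R{\left(I,c \right)} = -1$
$f = 286$ ($f = \left(-1\right) \left(-286\right) = 286$)
$M{\left(y \right)} = 1 - \frac{4}{y}$ ($M{\left(y \right)} = - \frac{4}{y} - -1 = - \frac{4}{y} + 1 = 1 - \frac{4}{y}$)
$- M{\left(f \right)} = - \frac{-4 + 286}{286} = - \frac{282}{286} = \left(-1\right) \frac{141}{143} = - \frac{141}{143}$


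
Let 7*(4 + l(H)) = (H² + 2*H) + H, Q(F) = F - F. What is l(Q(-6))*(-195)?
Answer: 780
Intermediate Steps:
Q(F) = 0
l(H) = -4 + H²/7 + 3*H/7 (l(H) = -4 + ((H² + 2*H) + H)/7 = -4 + (H² + 3*H)/7 = -4 + (H²/7 + 3*H/7) = -4 + H²/7 + 3*H/7)
l(Q(-6))*(-195) = (-4 + (⅐)*0² + (3/7)*0)*(-195) = (-4 + (⅐)*0 + 0)*(-195) = (-4 + 0 + 0)*(-195) = -4*(-195) = 780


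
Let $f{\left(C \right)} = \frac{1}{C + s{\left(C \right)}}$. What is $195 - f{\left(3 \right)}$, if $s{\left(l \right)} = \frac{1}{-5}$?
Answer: $\frac{2725}{14} \approx 194.64$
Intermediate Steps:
$s{\left(l \right)} = - \frac{1}{5}$
$f{\left(C \right)} = \frac{1}{- \frac{1}{5} + C}$ ($f{\left(C \right)} = \frac{1}{C - \frac{1}{5}} = \frac{1}{- \frac{1}{5} + C}$)
$195 - f{\left(3 \right)} = 195 - \frac{5}{-1 + 5 \cdot 3} = 195 - \frac{5}{-1 + 15} = 195 - \frac{5}{14} = \frac{2725}{14}$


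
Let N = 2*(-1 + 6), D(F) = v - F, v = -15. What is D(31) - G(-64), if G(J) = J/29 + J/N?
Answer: -5422/145 ≈ -37.393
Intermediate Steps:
D(F) = -15 - F
N = 10 (N = 2*5 = 10)
G(J) = 39*J/290 (G(J) = J/29 + J/10 = 39*J/290)
D(31) - G(-64) = (-15 - 1*31) - 39*(-64)/290 = (-15 - 31) - 1*(-1248/145) = -46 + 1248/145 = -5422/145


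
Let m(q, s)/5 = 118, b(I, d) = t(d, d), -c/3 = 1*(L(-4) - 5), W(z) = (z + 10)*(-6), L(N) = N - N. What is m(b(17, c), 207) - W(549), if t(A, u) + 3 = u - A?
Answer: 3944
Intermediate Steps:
L(N) = 0
W(z) = -60 - 6*z (W(z) = (10 + z)*(-6) = -60 - 6*z)
c = 15 (c = -3*(0 - 5) = -3*(-5) = 15)
t(A, u) = -3 + u - A (t(A, u) = -3 + (u - A) = -3 + u - A)
b(I, d) = -3 (b(I, d) = -3 + d - d = -3)
m(q, s) = 590 (m(q, s) = 5*118 = 590)
m(b(17, c), 207) - W(549) = 590 - (-60 - 6*549) = 590 - (-60 - 3294) = 590 - 1*(-3354) = 590 + 3354 = 3944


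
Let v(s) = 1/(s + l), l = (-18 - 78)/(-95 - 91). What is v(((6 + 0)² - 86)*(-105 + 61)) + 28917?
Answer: 1972602103/68216 ≈ 28917.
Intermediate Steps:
l = 16/31 (l = -96/(-186) = -96*(-1/186) = 16/31 ≈ 0.51613)
v(s) = 1/(16/31 + s) (v(s) = 1/(s + 16/31) = 1/(16/31 + s))
v(((6 + 0)² - 86)*(-105 + 61)) + 28917 = 31/(16 + 31*(((6 + 0)² - 86)*(-105 + 61))) + 28917 = 31/(16 + 31*((6² - 86)*(-44))) + 28917 = 31/(16 + 31*((36 - 86)*(-44))) + 28917 = 31/(16 + 31*(-50*(-44))) + 28917 = 31/(16 + 31*2200) + 28917 = 31/(16 + 68200) + 28917 = 31/68216 + 28917 = 1972602103/68216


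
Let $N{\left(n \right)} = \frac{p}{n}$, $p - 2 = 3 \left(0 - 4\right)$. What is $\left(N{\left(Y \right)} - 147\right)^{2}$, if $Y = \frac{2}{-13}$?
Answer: $6724$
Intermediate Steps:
$Y = - \frac{2}{13}$ ($Y = 2 \left(- \frac{1}{13}\right) = - \frac{2}{13} \approx -0.15385$)
$p = -10$ ($p = 2 + 3 \left(0 - 4\right) = 2 + 3 \left(-4\right) = 2 - 12 = -10$)
$N{\left(n \right)} = - \frac{10}{n}$
$\left(N{\left(Y \right)} - 147\right)^{2} = \left(- \frac{10}{- \frac{2}{13}} - 147\right)^{2} = \left(\left(-10\right) \left(- \frac{13}{2}\right) - 147\right)^{2} = \left(65 - 147\right)^{2} = \left(-82\right)^{2} = 6724$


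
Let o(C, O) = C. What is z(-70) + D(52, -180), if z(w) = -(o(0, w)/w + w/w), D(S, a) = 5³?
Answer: 124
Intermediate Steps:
D(S, a) = 125
z(w) = -1 (z(w) = -(0/w + w/w) = -(0 + 1) = -1*1 = -1)
z(-70) + D(52, -180) = -1 + 125 = 124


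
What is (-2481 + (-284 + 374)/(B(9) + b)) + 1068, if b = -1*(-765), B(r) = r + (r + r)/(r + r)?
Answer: -218997/155 ≈ -1412.9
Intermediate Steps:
B(r) = 1 + r (B(r) = r + (2*r)/((2*r)) = r + (2*r)*(1/(2*r)) = r + 1 = 1 + r)
b = 765
(-2481 + (-284 + 374)/(B(9) + b)) + 1068 = (-2481 + (-284 + 374)/((1 + 9) + 765)) + 1068 = (-2481 + 90/(10 + 765)) + 1068 = (-2481 + 90/775) + 1068 = (-2481 + 90*(1/775)) + 1068 = (-2481 + 18/155) + 1068 = -384537/155 + 1068 = -218997/155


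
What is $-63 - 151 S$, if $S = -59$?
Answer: $8846$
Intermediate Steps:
$-63 - 151 S = -63 - -8909 = -63 + 8909 = 8846$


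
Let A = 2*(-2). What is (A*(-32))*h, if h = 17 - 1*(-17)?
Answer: 4352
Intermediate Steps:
h = 34 (h = 17 + 17 = 34)
A = -4
(A*(-32))*h = -4*(-32)*34 = 128*34 = 4352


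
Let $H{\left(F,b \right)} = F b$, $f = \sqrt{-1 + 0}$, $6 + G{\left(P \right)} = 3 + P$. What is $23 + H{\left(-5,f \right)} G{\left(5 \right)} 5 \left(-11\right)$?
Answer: $23 + 550 i \approx 23.0 + 550.0 i$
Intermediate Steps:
$G{\left(P \right)} = -3 + P$ ($G{\left(P \right)} = -6 + \left(3 + P\right) = -3 + P$)
$f = i$ ($f = \sqrt{-1} = i \approx 1.0 i$)
$23 + H{\left(-5,f \right)} G{\left(5 \right)} 5 \left(-11\right) = 23 + - 5 i \left(-3 + 5\right) 5 \left(-11\right) = 23 + - 5 i 2 \cdot 5 \left(-11\right) = 23 + - 10 i 5 \left(-11\right) = 23 + - 50 i \left(-11\right) = 23 + 550 i$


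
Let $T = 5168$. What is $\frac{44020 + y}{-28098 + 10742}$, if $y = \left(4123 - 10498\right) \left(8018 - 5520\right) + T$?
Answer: $\frac{7937781}{8678} \approx 914.7$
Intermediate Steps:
$y = -15919582$ ($y = \left(4123 - 10498\right) \left(8018 - 5520\right) + 5168 = \left(-6375\right) 2498 + 5168 = -15924750 + 5168 = -15919582$)
$\frac{44020 + y}{-28098 + 10742} = \frac{44020 - 15919582}{-28098 + 10742} = - \frac{15875562}{-17356} = \left(-15875562\right) \left(- \frac{1}{17356}\right) = \frac{7937781}{8678}$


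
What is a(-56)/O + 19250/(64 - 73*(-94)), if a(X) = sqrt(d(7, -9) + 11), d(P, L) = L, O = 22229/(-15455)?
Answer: 9625/3463 - 15455*sqrt(2)/22229 ≈ 1.7961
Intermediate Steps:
O = -22229/15455 (O = 22229*(-1/15455) = -22229/15455 ≈ -1.4383)
a(X) = sqrt(2) (a(X) = sqrt(-9 + 11) = sqrt(2))
a(-56)/O + 19250/(64 - 73*(-94)) = sqrt(2)/(-22229/15455) + 19250/(64 - 73*(-94)) = sqrt(2)*(-15455/22229) + 19250/(64 + 6862) = -15455*sqrt(2)/22229 + 19250/6926 = -15455*sqrt(2)/22229 + 19250*(1/6926) = -15455*sqrt(2)/22229 + 9625/3463 = 9625/3463 - 15455*sqrt(2)/22229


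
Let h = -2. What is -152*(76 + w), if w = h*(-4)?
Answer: -12768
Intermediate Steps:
w = 8 (w = -2*(-4) = 8)
-152*(76 + w) = -152*(76 + 8) = -152*84 = -12768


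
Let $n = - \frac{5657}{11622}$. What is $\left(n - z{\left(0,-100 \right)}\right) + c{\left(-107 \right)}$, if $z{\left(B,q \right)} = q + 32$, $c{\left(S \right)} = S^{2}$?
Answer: $\frac{133844917}{11622} \approx 11517.0$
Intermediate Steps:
$n = - \frac{5657}{11622}$ ($n = \left(-5657\right) \frac{1}{11622} = - \frac{5657}{11622} \approx -0.48675$)
$z{\left(B,q \right)} = 32 + q$
$\left(n - z{\left(0,-100 \right)}\right) + c{\left(-107 \right)} = \left(- \frac{5657}{11622} - \left(32 - 100\right)\right) + \left(-107\right)^{2} = \left(- \frac{5657}{11622} - -68\right) + 11449 = \left(- \frac{5657}{11622} + 68\right) + 11449 = \frac{784639}{11622} + 11449 = \frac{133844917}{11622}$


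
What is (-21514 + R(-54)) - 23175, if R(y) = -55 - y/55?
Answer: -2460866/55 ≈ -44743.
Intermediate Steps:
R(y) = -55 - y/55
(-21514 + R(-54)) - 23175 = (-21514 + (-55 - 1/55*(-54))) - 23175 = (-21514 + (-55 + 54/55)) - 23175 = (-21514 - 2971/55) - 23175 = -1186241/55 - 23175 = -2460866/55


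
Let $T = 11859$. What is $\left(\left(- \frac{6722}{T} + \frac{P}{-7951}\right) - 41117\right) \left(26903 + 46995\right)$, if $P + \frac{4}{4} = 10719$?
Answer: $- \frac{286512881133150826}{94290909} \approx -3.0386 \cdot 10^{9}$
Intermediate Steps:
$P = 10718$ ($P = -1 + 10719 = 10718$)
$\left(\left(- \frac{6722}{T} + \frac{P}{-7951}\right) - 41117\right) \left(26903 + 46995\right) = \left(\left(- \frac{6722}{11859} + \frac{10718}{-7951}\right) - 41117\right) \left(26903 + 46995\right) = \left(\left(\left(-6722\right) \frac{1}{11859} + 10718 \left(- \frac{1}{7951}\right)\right) - 41117\right) 73898 = \left(\left(- \frac{6722}{11859} - \frac{10718}{7951}\right) - 41117\right) 73898 = \left(- \frac{180551384}{94290909} - 41117\right) 73898 = \left(- \frac{3877139856737}{94290909}\right) 73898 = - \frac{286512881133150826}{94290909}$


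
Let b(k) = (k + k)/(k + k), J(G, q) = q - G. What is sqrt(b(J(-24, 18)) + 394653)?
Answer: sqrt(394654) ≈ 628.21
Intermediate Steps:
b(k) = 1 (b(k) = (2*k)/((2*k)) = (2*k)*(1/(2*k)) = 1)
sqrt(b(J(-24, 18)) + 394653) = sqrt(1 + 394653) = sqrt(394654)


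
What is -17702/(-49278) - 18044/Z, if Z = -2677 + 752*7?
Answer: -32437583/4903161 ≈ -6.6156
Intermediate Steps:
Z = 2587 (Z = -2677 + 5264 = 2587)
-17702/(-49278) - 18044/Z = -17702/(-49278) - 18044/2587 = -17702*(-1/49278) - 18044*1/2587 = 8851/24639 - 1388/199 = -32437583/4903161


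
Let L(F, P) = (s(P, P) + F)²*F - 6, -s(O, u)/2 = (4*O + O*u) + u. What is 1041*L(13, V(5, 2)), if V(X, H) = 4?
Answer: 47102127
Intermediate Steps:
s(O, u) = -8*O - 2*u - 2*O*u (s(O, u) = -2*((4*O + O*u) + u) = -2*(u + 4*O + O*u) = -8*O - 2*u - 2*O*u)
L(F, P) = -6 + F*(F - 10*P - 2*P²)² (L(F, P) = ((-8*P - 2*P - 2*P*P) + F)²*F - 6 = ((-8*P - 2*P - 2*P²) + F)²*F - 6 = ((-10*P - 2*P²) + F)²*F - 6 = (F - 10*P - 2*P²)²*F - 6 = F*(F - 10*P - 2*P²)² - 6 = -6 + F*(F - 10*P - 2*P²)²)
1041*L(13, V(5, 2)) = 1041*(-6 + 13*(-1*13 + 2*4² + 10*4)²) = 1041*(-6 + 13*(-13 + 2*16 + 40)²) = 1041*(-6 + 13*(-13 + 32 + 40)²) = 1041*(-6 + 13*59²) = 1041*(-6 + 13*3481) = 1041*(-6 + 45253) = 1041*45247 = 47102127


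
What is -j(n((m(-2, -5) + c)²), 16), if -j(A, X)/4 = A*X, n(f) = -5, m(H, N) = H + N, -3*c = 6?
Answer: -320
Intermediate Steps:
c = -2 (c = -⅓*6 = -2)
j(A, X) = -4*A*X
-j(n((m(-2, -5) + c)²), 16) = -(-4)*(-5)*16 = -1*320 = -320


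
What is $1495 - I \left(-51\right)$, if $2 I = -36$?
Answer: $577$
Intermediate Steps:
$I = -18$ ($I = \frac{1}{2} \left(-36\right) = -18$)
$1495 - I \left(-51\right) = 1495 - \left(-18\right) \left(-51\right) = 1495 - 918 = 577$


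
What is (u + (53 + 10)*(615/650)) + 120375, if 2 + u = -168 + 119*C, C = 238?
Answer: 19316259/130 ≈ 1.4859e+5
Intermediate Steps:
u = 28152 (u = -2 + (-168 + 119*238) = -2 + (-168 + 28322) = -2 + 28154 = 28152)
(u + (53 + 10)*(615/650)) + 120375 = (28152 + (53 + 10)*(615/650)) + 120375 = (28152 + 63*(615*(1/650))) + 120375 = (28152 + 63*(123/130)) + 120375 = (28152 + 7749/130) + 120375 = 3667509/130 + 120375 = 19316259/130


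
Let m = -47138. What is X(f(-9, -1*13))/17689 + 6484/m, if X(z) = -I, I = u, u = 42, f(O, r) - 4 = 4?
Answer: -1190564/8508409 ≈ -0.13993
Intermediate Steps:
f(O, r) = 8 (f(O, r) = 4 + 4 = 8)
I = 42
X(z) = -42 (X(z) = -1*42 = -42)
X(f(-9, -1*13))/17689 + 6484/m = -42/17689 + 6484/(-47138) = -42*1/17689 + 6484*(-1/47138) = -6/2527 - 3242/23569 = -1190564/8508409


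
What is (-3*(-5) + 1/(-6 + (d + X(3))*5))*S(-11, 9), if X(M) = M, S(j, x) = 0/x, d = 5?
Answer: 0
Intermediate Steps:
S(j, x) = 0
(-3*(-5) + 1/(-6 + (d + X(3))*5))*S(-11, 9) = (-3*(-5) + 1/(-6 + (5 + 3)*5))*0 = (15 + 1/(-6 + 8*5))*0 = (15 + 1/(-6 + 40))*0 = (15 + 1/34)*0 = (511/34)*0 = 0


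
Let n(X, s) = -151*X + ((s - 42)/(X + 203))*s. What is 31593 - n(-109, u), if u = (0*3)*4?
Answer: 15134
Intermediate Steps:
u = 0 (u = 0*4 = 0)
n(X, s) = -151*X + s*(-42 + s)/(203 + X) (n(X, s) = -151*X + ((-42 + s)/(203 + X))*s = -151*X + s*(-42 + s)/(203 + X))
31593 - n(-109, u) = 31593 - (0² - 30653*(-109) - 151*(-109)² - 42*0)/(203 - 109) = 31593 - (0 + 3341177 - 151*11881 + 0)/94 = 31593 - (0 + 3341177 - 1794031 + 0)/94 = 31593 - 1547146/94 = 31593 - 1*16459 = 31593 - 16459 = 15134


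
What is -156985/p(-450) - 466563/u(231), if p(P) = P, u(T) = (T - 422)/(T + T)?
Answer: 19405686367/17190 ≈ 1.1289e+6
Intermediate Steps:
u(T) = (-422 + T)/(2*T) (u(T) = (-422 + T)/((2*T)) = (-422 + T)*(1/(2*T)) = (-422 + T)/(2*T))
-156985/p(-450) - 466563/u(231) = -156985/(-450) - 466563*462/(-422 + 231) = -156985*(-1/450) - 466563/((½)*(1/231)*(-191)) = 31397/90 - 466563/(-191/462) = 31397/90 - 466563*(-462/191) = 31397/90 + 215552106/191 = 19405686367/17190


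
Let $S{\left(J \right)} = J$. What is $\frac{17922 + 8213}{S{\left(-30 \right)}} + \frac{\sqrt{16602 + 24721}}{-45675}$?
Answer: $- \frac{5227}{6} - \frac{31 \sqrt{43}}{45675} \approx -871.17$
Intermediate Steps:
$\frac{17922 + 8213}{S{\left(-30 \right)}} + \frac{\sqrt{16602 + 24721}}{-45675} = \frac{17922 + 8213}{-30} + \frac{\sqrt{16602 + 24721}}{-45675} = 26135 \left(- \frac{1}{30}\right) + \sqrt{41323} \left(- \frac{1}{45675}\right) = - \frac{5227}{6} + 31 \sqrt{43} \left(- \frac{1}{45675}\right) = - \frac{5227}{6} - \frac{31 \sqrt{43}}{45675}$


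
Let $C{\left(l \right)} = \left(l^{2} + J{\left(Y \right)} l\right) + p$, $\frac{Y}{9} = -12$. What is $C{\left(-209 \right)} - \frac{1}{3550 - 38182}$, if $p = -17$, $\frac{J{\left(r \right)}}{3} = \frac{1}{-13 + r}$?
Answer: $\frac{16635862163}{380952} \approx 43669.0$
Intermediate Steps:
$Y = -108$ ($Y = 9 \left(-12\right) = -108$)
$J{\left(r \right)} = \frac{3}{-13 + r}$
$C{\left(l \right)} = -17 + l^{2} - \frac{3 l}{121}$ ($C{\left(l \right)} = \left(l^{2} + \frac{3}{-13 - 108} l\right) - 17 = \left(l^{2} + \frac{3}{-121} l\right) - 17 = \left(l^{2} + 3 \left(- \frac{1}{121}\right) l\right) - 17 = \left(l^{2} - \frac{3 l}{121}\right) - 17 = -17 + l^{2} - \frac{3 l}{121}$)
$C{\left(-209 \right)} - \frac{1}{3550 - 38182} = \left(-17 + \left(-209\right)^{2} - - \frac{57}{11}\right) - \frac{1}{3550 - 38182} = \left(-17 + 43681 + \frac{57}{11}\right) - \frac{1}{-34632} = \frac{480361}{11} - - \frac{1}{34632} = \frac{480361}{11} + \frac{1}{34632} = \frac{16635862163}{380952}$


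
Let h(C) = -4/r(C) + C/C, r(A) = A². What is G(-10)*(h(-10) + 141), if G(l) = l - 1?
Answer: -39039/25 ≈ -1561.6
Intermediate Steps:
G(l) = -1 + l
h(C) = 1 - 4/C² (h(C) = -4/C² + C/C = -4/C² + 1 = 1 - 4/C²)
G(-10)*(h(-10) + 141) = (-1 - 10)*((1 - 4/(-10)²) + 141) = -11*((1 - 4*1/100) + 141) = -11*((1 - 1/25) + 141) = -11*(24/25 + 141) = -11*3549/25 = -39039/25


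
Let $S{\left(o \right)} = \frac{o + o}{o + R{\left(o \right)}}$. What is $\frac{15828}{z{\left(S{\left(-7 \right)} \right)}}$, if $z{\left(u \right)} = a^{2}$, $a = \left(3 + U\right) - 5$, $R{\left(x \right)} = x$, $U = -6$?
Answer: $\frac{3957}{16} \approx 247.31$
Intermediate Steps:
$a = -8$ ($a = \left(3 - 6\right) - 5 = -3 - 5 = -8$)
$S{\left(o \right)} = 1$ ($S{\left(o \right)} = \frac{o + o}{o + o} = \frac{2 o}{2 o} = 2 o \frac{1}{2 o} = 1$)
$z{\left(u \right)} = 64$ ($z{\left(u \right)} = \left(-8\right)^{2} = 64$)
$\frac{15828}{z{\left(S{\left(-7 \right)} \right)}} = \frac{15828}{64} = 15828 \cdot \frac{1}{64} = \frac{3957}{16}$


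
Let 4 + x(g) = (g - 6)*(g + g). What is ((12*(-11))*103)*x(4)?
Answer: 271920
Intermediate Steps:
x(g) = -4 + 2*g*(-6 + g) (x(g) = -4 + (g - 6)*(g + g) = -4 + (-6 + g)*(2*g) = -4 + 2*g*(-6 + g))
((12*(-11))*103)*x(4) = ((12*(-11))*103)*(-4 - 12*4 + 2*4**2) = (-132*103)*(-4 - 48 + 2*16) = -13596*(-4 - 48 + 32) = -13596*(-20) = 271920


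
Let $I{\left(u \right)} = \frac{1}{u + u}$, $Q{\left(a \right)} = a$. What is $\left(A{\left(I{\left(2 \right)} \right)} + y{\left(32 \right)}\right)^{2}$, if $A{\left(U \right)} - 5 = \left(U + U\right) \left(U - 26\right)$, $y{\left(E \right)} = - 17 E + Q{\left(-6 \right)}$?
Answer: $\frac{19918369}{64} \approx 3.1122 \cdot 10^{5}$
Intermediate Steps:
$I{\left(u \right)} = \frac{1}{2 u}$
$y{\left(E \right)} = -6 - 17 E$ ($y{\left(E \right)} = - 17 E - 6 = -6 - 17 E$)
$A{\left(U \right)} = 5 + 2 U \left(-26 + U\right)$ ($A{\left(U \right)} = 5 + \left(U + U\right) \left(U - 26\right) = 5 + 2 U \left(-26 + U\right)$)
$\left(A{\left(I{\left(2 \right)} \right)} + y{\left(32 \right)}\right)^{2} = \left(\left(5 - 52 \frac{1}{2 \cdot 2} + 2 \left(\frac{1}{2 \cdot 2}\right)^{2}\right) - 550\right)^{2} = \left(\left(5 - 52 \cdot \frac{1}{2} \cdot \frac{1}{2} + 2 \left(\frac{1}{2} \cdot \frac{1}{2}\right)^{2}\right) - 550\right)^{2} = \left(\left(5 - 13 + \frac{2}{16}\right) - 550\right)^{2} = \left(\left(5 - 13 + 2 \cdot \frac{1}{16}\right) - 550\right)^{2} = \left(\left(5 - 13 + \frac{1}{8}\right) - 550\right)^{2} = \left(- \frac{63}{8} - 550\right)^{2} = \left(- \frac{4463}{8}\right)^{2} = \frac{19918369}{64}$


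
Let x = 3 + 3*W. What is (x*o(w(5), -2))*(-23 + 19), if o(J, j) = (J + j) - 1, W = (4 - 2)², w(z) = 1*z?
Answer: -120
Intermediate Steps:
w(z) = z
W = 4 (W = 2² = 4)
o(J, j) = -1 + J + j
x = 15 (x = 3 + 3*4 = 3 + 12 = 15)
(x*o(w(5), -2))*(-23 + 19) = (15*(-1 + 5 - 2))*(-23 + 19) = (15*2)*(-4) = 30*(-4) = -120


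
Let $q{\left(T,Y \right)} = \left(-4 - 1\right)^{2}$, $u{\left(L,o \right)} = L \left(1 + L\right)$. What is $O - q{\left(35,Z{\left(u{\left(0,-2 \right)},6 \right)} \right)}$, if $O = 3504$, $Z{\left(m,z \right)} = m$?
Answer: $3479$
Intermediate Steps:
$q{\left(T,Y \right)} = 25$ ($q{\left(T,Y \right)} = \left(-5\right)^{2} = 25$)
$O - q{\left(35,Z{\left(u{\left(0,-2 \right)},6 \right)} \right)} = 3504 - 25 = 3479$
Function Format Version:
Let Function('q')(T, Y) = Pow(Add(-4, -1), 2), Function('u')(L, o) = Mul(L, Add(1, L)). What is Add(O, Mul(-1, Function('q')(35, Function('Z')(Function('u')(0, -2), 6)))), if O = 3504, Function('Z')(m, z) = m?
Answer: 3479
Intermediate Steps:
Function('q')(T, Y) = 25 (Function('q')(T, Y) = Pow(-5, 2) = 25)
Add(O, Mul(-1, Function('q')(35, Function('Z')(Function('u')(0, -2), 6)))) = Add(3504, Mul(-1, 25)) = Add(3504, -25) = 3479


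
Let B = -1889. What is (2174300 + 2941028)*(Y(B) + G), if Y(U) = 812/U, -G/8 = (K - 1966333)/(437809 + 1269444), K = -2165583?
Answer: 312317502786791168/3225000917 ≈ 9.6843e+7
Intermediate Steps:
G = 33055328/1707253 (G = -8*(-2165583 - 1966333)/(437809 + 1269444) = -(-33055328)/1707253 = -8*(-4131916/1707253) = 33055328/1707253 ≈ 19.362)
(2174300 + 2941028)*(Y(B) + G) = (2174300 + 2941028)*(812/(-1889) + 33055328/1707253) = 5115328*(812*(-1/1889) + 33055328/1707253) = 5115328*(-812/1889 + 33055328/1707253) = 5115328*(61055225156/3225000917) = 312317502786791168/3225000917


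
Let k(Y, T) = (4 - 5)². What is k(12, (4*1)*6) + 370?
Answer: 371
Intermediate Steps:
k(Y, T) = 1 (k(Y, T) = (-1)² = 1)
k(12, (4*1)*6) + 370 = 1 + 370 = 371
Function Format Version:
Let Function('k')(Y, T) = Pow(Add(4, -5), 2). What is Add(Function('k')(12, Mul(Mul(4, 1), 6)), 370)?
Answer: 371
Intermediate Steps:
Function('k')(Y, T) = 1 (Function('k')(Y, T) = Pow(-1, 2) = 1)
Add(Function('k')(12, Mul(Mul(4, 1), 6)), 370) = Add(1, 370) = 371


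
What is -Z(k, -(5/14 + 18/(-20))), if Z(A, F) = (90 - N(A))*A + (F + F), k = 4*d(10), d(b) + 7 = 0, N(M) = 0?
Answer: 88162/35 ≈ 2518.9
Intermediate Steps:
d(b) = -7 (d(b) = -7 + 0 = -7)
k = -28 (k = 4*(-7) = -28)
Z(A, F) = 2*F + 90*A (Z(A, F) = (90 - 1*0)*A + (F + F) = (90 + 0)*A + 2*F = 90*A + 2*F = 2*F + 90*A)
-Z(k, -(5/14 + 18/(-20))) = -(2*(-(5/14 + 18/(-20))) + 90*(-28)) = -(2*(-(5*(1/14) + 18*(-1/20))) - 2520) = -(2*(-(5/14 - 9/10)) - 2520) = -(2*(-1*(-19/35)) - 2520) = -(2*(19/35) - 2520) = -(38/35 - 2520) = -1*(-88162/35) = 88162/35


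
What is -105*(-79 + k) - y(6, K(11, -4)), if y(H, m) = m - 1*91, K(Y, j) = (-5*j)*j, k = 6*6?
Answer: 4686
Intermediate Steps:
k = 36
K(Y, j) = -5*j²
y(H, m) = -91 + m (y(H, m) = m - 91 = -91 + m)
-105*(-79 + k) - y(6, K(11, -4)) = -105*(-79 + 36) - (-91 - 5*(-4)²) = -105*(-43) - (-91 - 5*16) = 4515 - (-91 - 80) = 4515 - 1*(-171) = 4515 + 171 = 4686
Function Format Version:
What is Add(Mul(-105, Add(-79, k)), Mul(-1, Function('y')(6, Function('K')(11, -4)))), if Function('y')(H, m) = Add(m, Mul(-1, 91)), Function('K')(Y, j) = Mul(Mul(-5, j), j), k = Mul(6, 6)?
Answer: 4686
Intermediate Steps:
k = 36
Function('K')(Y, j) = Mul(-5, Pow(j, 2))
Function('y')(H, m) = Add(-91, m) (Function('y')(H, m) = Add(m, -91) = Add(-91, m))
Add(Mul(-105, Add(-79, k)), Mul(-1, Function('y')(6, Function('K')(11, -4)))) = Add(Mul(-105, Add(-79, 36)), Mul(-1, Add(-91, Mul(-5, Pow(-4, 2))))) = Add(Mul(-105, -43), Mul(-1, Add(-91, Mul(-5, 16)))) = Add(4515, Mul(-1, Add(-91, -80))) = Add(4515, Mul(-1, -171)) = Add(4515, 171) = 4686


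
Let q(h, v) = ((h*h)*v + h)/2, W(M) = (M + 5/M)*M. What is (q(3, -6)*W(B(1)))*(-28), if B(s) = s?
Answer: 4284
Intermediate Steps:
W(M) = M*(M + 5/M)
q(h, v) = h/2 + v*h²/2 (q(h, v) = (h²*v + h)*(½) = (v*h² + h)*(½) = (h + v*h²)*(½) = h/2 + v*h²/2)
(q(3, -6)*W(B(1)))*(-28) = (((½)*3*(1 + 3*(-6)))*(5 + 1²))*(-28) = (((½)*3*(1 - 18))*(5 + 1))*(-28) = (((½)*3*(-17))*6)*(-28) = -51/2*6*(-28) = -153*(-28) = 4284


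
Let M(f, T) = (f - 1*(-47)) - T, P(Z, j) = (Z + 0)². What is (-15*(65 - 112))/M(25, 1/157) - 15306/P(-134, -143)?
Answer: 907228071/101478334 ≈ 8.9401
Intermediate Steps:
P(Z, j) = Z²
M(f, T) = 47 + f - T (M(f, T) = (f + 47) - T = (47 + f) - T = 47 + f - T)
(-15*(65 - 112))/M(25, 1/157) - 15306/P(-134, -143) = (-15*(65 - 112))/(47 + 25 - 1/157) - 15306/((-134)²) = (-15*(-47))/(47 + 25 - 1*1/157) - 15306/17956 = 705/(47 + 25 - 1/157) - 15306*1/17956 = 705/(11303/157) - 7653/8978 = 705*(157/11303) - 7653/8978 = 110685/11303 - 7653/8978 = 907228071/101478334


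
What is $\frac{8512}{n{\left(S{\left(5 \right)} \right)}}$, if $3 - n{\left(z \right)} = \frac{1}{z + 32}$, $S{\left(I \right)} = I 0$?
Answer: $\frac{14336}{5} \approx 2867.2$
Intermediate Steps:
$S{\left(I \right)} = 0$
$n{\left(z \right)} = 3 - \frac{1}{32 + z}$ ($n{\left(z \right)} = 3 - \frac{1}{z + 32} = 3 - \frac{1}{32 + z}$)
$\frac{8512}{n{\left(S{\left(5 \right)} \right)}} = \frac{8512}{\frac{1}{32 + 0} \left(95 + 3 \cdot 0\right)} = \frac{8512}{\frac{1}{32} \left(95 + 0\right)} = \frac{8512}{\frac{1}{32} \cdot 95} = \frac{8512}{\frac{95}{32}} = 8512 \cdot \frac{32}{95} = \frac{14336}{5}$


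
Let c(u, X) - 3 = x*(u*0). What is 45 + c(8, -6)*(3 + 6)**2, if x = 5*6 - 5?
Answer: 288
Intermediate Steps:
x = 25 (x = 30 - 5 = 25)
c(u, X) = 3 (c(u, X) = 3 + 25*(u*0) = 3 + 25*0 = 3 + 0 = 3)
45 + c(8, -6)*(3 + 6)**2 = 45 + 3*(3 + 6)**2 = 45 + 3*9**2 = 45 + 3*81 = 45 + 243 = 288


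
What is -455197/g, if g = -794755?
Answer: 455197/794755 ≈ 0.57275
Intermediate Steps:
-455197/g = -455197/(-794755) = -455197*(-1)/794755 = -1*(-455197/794755) = 455197/794755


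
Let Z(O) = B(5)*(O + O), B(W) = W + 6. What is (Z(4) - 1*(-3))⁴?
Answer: 68574961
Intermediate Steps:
B(W) = 6 + W
Z(O) = 22*O (Z(O) = (6 + 5)*(O + O) = 11*(2*O) = 22*O)
(Z(4) - 1*(-3))⁴ = (22*4 - 1*(-3))⁴ = (88 + 3)⁴ = 91⁴ = 68574961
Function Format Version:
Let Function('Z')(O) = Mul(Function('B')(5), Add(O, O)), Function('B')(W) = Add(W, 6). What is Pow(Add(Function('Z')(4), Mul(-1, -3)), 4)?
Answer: 68574961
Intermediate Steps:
Function('B')(W) = Add(6, W)
Function('Z')(O) = Mul(22, O) (Function('Z')(O) = Mul(Add(6, 5), Add(O, O)) = Mul(11, Mul(2, O)) = Mul(22, O))
Pow(Add(Function('Z')(4), Mul(-1, -3)), 4) = Pow(Add(Mul(22, 4), Mul(-1, -3)), 4) = Pow(Add(88, 3), 4) = Pow(91, 4) = 68574961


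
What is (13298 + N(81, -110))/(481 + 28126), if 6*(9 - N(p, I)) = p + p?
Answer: 13280/28607 ≈ 0.46422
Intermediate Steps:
N(p, I) = 9 - p/3 (N(p, I) = 9 - (p + p)/6 = 9 - p/3)
(13298 + N(81, -110))/(481 + 28126) = (13298 + (9 - ⅓*81))/(481 + 28126) = (13298 + (9 - 27))/28607 = (13298 - 18)*(1/28607) = 13280*(1/28607) = 13280/28607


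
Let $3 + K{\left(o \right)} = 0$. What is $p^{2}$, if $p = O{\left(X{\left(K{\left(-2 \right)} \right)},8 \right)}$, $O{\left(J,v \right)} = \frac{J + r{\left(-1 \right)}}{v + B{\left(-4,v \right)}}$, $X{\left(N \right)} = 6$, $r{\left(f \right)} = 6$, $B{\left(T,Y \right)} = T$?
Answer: $9$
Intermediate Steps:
$K{\left(o \right)} = -3$ ($K{\left(o \right)} = -3 + 0 = -3$)
$O{\left(J,v \right)} = \frac{6 + J}{-4 + v}$ ($O{\left(J,v \right)} = \frac{J + 6}{v - 4} = \frac{6 + J}{-4 + v}$)
$p = 3$ ($p = \frac{6 + 6}{-4 + 8} = \frac{1}{4} \cdot 12 = 3$)
$p^{2} = 3^{2} = 9$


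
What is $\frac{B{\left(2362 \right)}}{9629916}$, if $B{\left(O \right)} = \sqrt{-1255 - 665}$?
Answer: $\frac{2 i \sqrt{30}}{2407479} \approx 4.5502 \cdot 10^{-6} i$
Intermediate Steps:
$B{\left(O \right)} = 8 i \sqrt{30}$ ($B{\left(O \right)} = \sqrt{-1920} = 8 i \sqrt{30}$)
$\frac{B{\left(2362 \right)}}{9629916} = \frac{8 i \sqrt{30}}{9629916} = 8 i \sqrt{30} \cdot \frac{1}{9629916} = \frac{2 i \sqrt{30}}{2407479}$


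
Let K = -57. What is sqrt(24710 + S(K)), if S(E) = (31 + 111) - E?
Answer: 19*sqrt(69) ≈ 157.83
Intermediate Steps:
S(E) = 142 - E
sqrt(24710 + S(K)) = sqrt(24710 + (142 - 1*(-57))) = sqrt(24710 + (142 + 57)) = sqrt(24710 + 199) = sqrt(24909) = 19*sqrt(69)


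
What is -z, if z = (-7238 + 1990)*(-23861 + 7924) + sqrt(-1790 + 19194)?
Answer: -83637376 - 2*sqrt(4351) ≈ -8.3638e+7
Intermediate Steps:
z = 83637376 + 2*sqrt(4351) (z = -5248*(-15937) + sqrt(17404) = 83637376 + 2*sqrt(4351) ≈ 8.3638e+7)
-z = -(83637376 + 2*sqrt(4351)) = -83637376 - 2*sqrt(4351)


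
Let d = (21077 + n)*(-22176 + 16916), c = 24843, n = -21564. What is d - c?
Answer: 2536777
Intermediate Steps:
d = 2561620 (d = (21077 - 21564)*(-22176 + 16916) = -487*(-5260) = 2561620)
d - c = 2561620 - 1*24843 = 2561620 - 24843 = 2536777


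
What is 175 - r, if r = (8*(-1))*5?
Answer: 215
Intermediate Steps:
r = -40 (r = -8*5 = -40)
175 - r = 175 - 1*(-40) = 175 + 40 = 215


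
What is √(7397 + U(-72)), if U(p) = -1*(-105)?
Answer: 11*√62 ≈ 86.614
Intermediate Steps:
U(p) = 105
√(7397 + U(-72)) = √(7397 + 105) = √7502 = 11*√62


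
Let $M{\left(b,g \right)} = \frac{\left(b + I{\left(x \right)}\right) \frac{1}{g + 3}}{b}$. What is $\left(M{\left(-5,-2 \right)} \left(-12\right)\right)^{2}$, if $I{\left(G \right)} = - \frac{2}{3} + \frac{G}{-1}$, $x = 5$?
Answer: $\frac{16384}{25} \approx 655.36$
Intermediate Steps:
$I{\left(G \right)} = - \frac{2}{3} - G$ ($I{\left(G \right)} = \left(-2\right) \frac{1}{3} + G \left(-1\right) = - \frac{2}{3} - G$)
$M{\left(b,g \right)} = \frac{- \frac{17}{3} + b}{b \left(3 + g\right)}$ ($M{\left(b,g \right)} = \frac{\left(b - \frac{17}{3}\right) \frac{1}{g + 3}}{b} = \frac{\left(b - \frac{17}{3}\right) \frac{1}{3 + g}}{b} = \frac{\left(- \frac{17}{3} + b\right) \frac{1}{3 + g}}{b} = \frac{\frac{1}{3 + g} \left(- \frac{17}{3} + b\right)}{b} = \frac{- \frac{17}{3} + b}{b \left(3 + g\right)}$)
$\left(M{\left(-5,-2 \right)} \left(-12\right)\right)^{2} = \left(\frac{- \frac{17}{3} - 5}{\left(-5\right) \left(3 - 2\right)} \left(-12\right)\right)^{2} = \left(\left(- \frac{1}{5}\right) 1^{-1} \left(- \frac{32}{3}\right) \left(-12\right)\right)^{2} = \left(\left(- \frac{1}{5}\right) 1 \left(- \frac{32}{3}\right) \left(-12\right)\right)^{2} = \left(\frac{32}{15} \left(-12\right)\right)^{2} = \left(- \frac{128}{5}\right)^{2} = \frac{16384}{25}$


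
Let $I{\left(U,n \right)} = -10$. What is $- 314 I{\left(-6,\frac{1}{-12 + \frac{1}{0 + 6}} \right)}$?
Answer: $3140$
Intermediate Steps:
$- 314 I{\left(-6,\frac{1}{-12 + \frac{1}{0 + 6}} \right)} = \left(-314\right) \left(-10\right) = 3140$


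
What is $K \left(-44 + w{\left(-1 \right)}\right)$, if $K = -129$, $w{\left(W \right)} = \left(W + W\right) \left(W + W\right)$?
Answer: $5160$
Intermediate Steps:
$w{\left(W \right)} = 4 W^{2}$ ($w{\left(W \right)} = 2 W 2 W = 4 W^{2}$)
$K \left(-44 + w{\left(-1 \right)}\right) = - 129 \left(-44 + 4 \left(-1\right)^{2}\right) = - 129 \left(-44 + 4 \cdot 1\right) = - 129 \left(-44 + 4\right) = \left(-129\right) \left(-40\right) = 5160$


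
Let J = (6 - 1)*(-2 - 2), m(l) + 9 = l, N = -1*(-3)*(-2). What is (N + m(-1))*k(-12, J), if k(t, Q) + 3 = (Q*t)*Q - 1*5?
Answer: 76928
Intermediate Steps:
N = -6 (N = 3*(-2) = -6)
m(l) = -9 + l
J = -20 (J = 5*(-4) = -20)
k(t, Q) = -8 + t*Q**2 (k(t, Q) = -3 + ((Q*t)*Q - 1*5) = -3 + (t*Q**2 - 5) = -3 + (-5 + t*Q**2) = -8 + t*Q**2)
(N + m(-1))*k(-12, J) = (-6 + (-9 - 1))*(-8 - 12*(-20)**2) = (-6 - 10)*(-8 - 12*400) = -16*(-8 - 4800) = -16*(-4808) = 76928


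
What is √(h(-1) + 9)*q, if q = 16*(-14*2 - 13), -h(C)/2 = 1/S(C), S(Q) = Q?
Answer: -656*√11 ≈ -2175.7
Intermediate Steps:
h(C) = -2/C
q = -656 (q = 16*(-28 - 13) = 16*(-41) = -656)
√(h(-1) + 9)*q = √(-2/(-1) + 9)*(-656) = √(-2*(-1) + 9)*(-656) = √(2 + 9)*(-656) = √11*(-656) = -656*√11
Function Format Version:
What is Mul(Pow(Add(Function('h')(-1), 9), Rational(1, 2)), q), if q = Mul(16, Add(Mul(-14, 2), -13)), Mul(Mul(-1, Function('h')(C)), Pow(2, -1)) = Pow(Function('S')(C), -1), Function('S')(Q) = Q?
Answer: Mul(-656, Pow(11, Rational(1, 2))) ≈ -2175.7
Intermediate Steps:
Function('h')(C) = Mul(-2, Pow(C, -1))
q = -656 (q = Mul(16, Add(-28, -13)) = Mul(16, -41) = -656)
Mul(Pow(Add(Function('h')(-1), 9), Rational(1, 2)), q) = Mul(Pow(Add(Mul(-2, Pow(-1, -1)), 9), Rational(1, 2)), -656) = Mul(Pow(Add(Mul(-2, -1), 9), Rational(1, 2)), -656) = Mul(Pow(Add(2, 9), Rational(1, 2)), -656) = Mul(Pow(11, Rational(1, 2)), -656) = Mul(-656, Pow(11, Rational(1, 2)))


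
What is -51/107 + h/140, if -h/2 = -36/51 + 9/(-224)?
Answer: -13290573/28521920 ≈ -0.46598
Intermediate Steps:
h = 2841/1904 (h = -2*(-36/51 + 9/(-224)) = -2*(-36*1/51 + 9*(-1/224)) = -2*(-12/17 - 9/224) = -2*(-2841/3808) = 2841/1904 ≈ 1.4921)
-51/107 + h/140 = -51/107 + (2841/1904)/140 = -51*1/107 + (2841/1904)*(1/140) = -51/107 + 2841/266560 = -13290573/28521920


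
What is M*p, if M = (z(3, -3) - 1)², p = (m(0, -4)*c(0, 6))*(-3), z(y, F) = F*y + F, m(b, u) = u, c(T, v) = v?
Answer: 12168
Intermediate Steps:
z(y, F) = F + F*y
p = 72 (p = -4*6*(-3) = -24*(-3) = 72)
M = 169 (M = (-3*(1 + 3) - 1)² = (-3*4 - 1)² = (-12 - 1)² = (-13)² = 169)
M*p = 169*72 = 12168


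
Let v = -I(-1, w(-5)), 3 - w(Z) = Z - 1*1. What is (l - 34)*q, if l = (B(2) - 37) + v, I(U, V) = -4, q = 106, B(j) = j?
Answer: -6890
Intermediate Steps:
w(Z) = 4 - Z (w(Z) = 3 - (Z - 1*1) = 3 - (Z - 1) = 3 - (-1 + Z) = 3 + (1 - Z) = 4 - Z)
v = 4 (v = -1*(-4) = 4)
l = -31 (l = (2 - 37) + 4 = -35 + 4 = -31)
(l - 34)*q = (-31 - 34)*106 = -65*106 = -6890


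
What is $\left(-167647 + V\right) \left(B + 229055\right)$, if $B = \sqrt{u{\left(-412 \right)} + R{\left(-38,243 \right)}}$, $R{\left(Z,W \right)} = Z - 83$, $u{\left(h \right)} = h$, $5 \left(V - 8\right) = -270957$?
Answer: $-50811362272 - \frac{1109152 i \sqrt{533}}{5} \approx -5.0811 \cdot 10^{10} - 5.1214 \cdot 10^{6} i$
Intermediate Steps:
$V = - \frac{270917}{5}$ ($V = 8 + \frac{1}{5} \left(-270957\right) = 8 - \frac{270957}{5} = - \frac{270917}{5} \approx -54183.0$)
$R{\left(Z,W \right)} = -83 + Z$ ($R{\left(Z,W \right)} = Z - 83 = -83 + Z$)
$B = i \sqrt{533}$ ($B = \sqrt{-412 - 121} = \sqrt{-533} = i \sqrt{533} \approx 23.087 i$)
$\left(-167647 + V\right) \left(B + 229055\right) = \left(-167647 - \frac{270917}{5}\right) \left(i \sqrt{533} + 229055\right) = - \frac{1109152 \left(229055 + i \sqrt{533}\right)}{5} = -50811362272 - \frac{1109152 i \sqrt{533}}{5}$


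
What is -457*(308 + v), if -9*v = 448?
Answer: -1062068/9 ≈ -1.1801e+5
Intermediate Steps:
v = -448/9 (v = -1/9*448 = -448/9 ≈ -49.778)
-457*(308 + v) = -457*(308 - 448/9) = -457*2324/9 = -1062068/9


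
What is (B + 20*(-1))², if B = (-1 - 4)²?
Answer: 25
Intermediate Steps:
B = 25 (B = (-5)² = 25)
(B + 20*(-1))² = (25 + 20*(-1))² = (25 - 20)² = 5² = 25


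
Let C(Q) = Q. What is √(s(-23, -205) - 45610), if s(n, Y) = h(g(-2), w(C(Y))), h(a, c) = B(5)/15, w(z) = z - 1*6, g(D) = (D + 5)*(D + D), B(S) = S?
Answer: I*√410487/3 ≈ 213.56*I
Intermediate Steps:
g(D) = 2*D*(5 + D) (g(D) = (5 + D)*(2*D) = 2*D*(5 + D))
w(z) = -6 + z (w(z) = z - 6 = -6 + z)
h(a, c) = ⅓ (h(a, c) = 5/15 = 5*(1/15) = ⅓)
s(n, Y) = ⅓
√(s(-23, -205) - 45610) = √(⅓ - 45610) = √(-136829/3) = I*√410487/3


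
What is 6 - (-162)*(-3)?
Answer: -480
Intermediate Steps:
6 - (-162)*(-3) = 6 - 27*18 = 6 - 486 = -480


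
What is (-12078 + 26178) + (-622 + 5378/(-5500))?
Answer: 37061811/2750 ≈ 13477.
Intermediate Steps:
(-12078 + 26178) + (-622 + 5378/(-5500)) = 14100 + (-622 + 5378*(-1/5500)) = 14100 + (-622 - 2689/2750) = 14100 - 1713189/2750 = 37061811/2750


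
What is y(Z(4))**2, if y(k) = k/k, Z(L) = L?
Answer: 1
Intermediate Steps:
y(k) = 1
y(Z(4))**2 = 1**2 = 1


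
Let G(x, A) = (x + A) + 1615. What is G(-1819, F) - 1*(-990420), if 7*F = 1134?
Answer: 990378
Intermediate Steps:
F = 162 (F = (⅐)*1134 = 162)
G(x, A) = 1615 + A + x (G(x, A) = (A + x) + 1615 = 1615 + A + x)
G(-1819, F) - 1*(-990420) = (1615 + 162 - 1819) - 1*(-990420) = -42 + 990420 = 990378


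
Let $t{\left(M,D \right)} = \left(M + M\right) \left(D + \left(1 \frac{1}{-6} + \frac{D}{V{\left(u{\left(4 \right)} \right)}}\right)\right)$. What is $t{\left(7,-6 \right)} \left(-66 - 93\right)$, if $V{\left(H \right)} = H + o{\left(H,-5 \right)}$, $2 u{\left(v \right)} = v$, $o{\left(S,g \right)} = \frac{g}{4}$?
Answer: $31535$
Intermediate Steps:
$o{\left(S,g \right)} = \frac{g}{4}$ ($o{\left(S,g \right)} = g \frac{1}{4} = \frac{g}{4}$)
$u{\left(v \right)} = \frac{v}{2}$
$V{\left(H \right)} = - \frac{5}{4} + H$ ($V{\left(H \right)} = H + \frac{1}{4} \left(-5\right) = H - \frac{5}{4} = - \frac{5}{4} + H$)
$t{\left(M,D \right)} = 2 M \left(- \frac{1}{6} + \frac{7 D}{3}\right)$ ($t{\left(M,D \right)} = \left(M + M\right) \left(D + \left(1 \frac{1}{-6} + \frac{D}{- \frac{5}{4} + \frac{1}{2} \cdot 4}\right)\right) = 2 M \left(D + \left(1 \left(- \frac{1}{6}\right) + \frac{D}{- \frac{5}{4} + 2}\right)\right) = 2 M \left(D + \left(- \frac{1}{6} + \frac{D}{\frac{3}{4}}\right)\right) = 2 M \left(D + \left(- \frac{1}{6} + D \frac{4}{3}\right)\right) = 2 M \left(D + \left(- \frac{1}{6} + \frac{4 D}{3}\right)\right) = 2 M \left(- \frac{1}{6} + \frac{7 D}{3}\right)$)
$t{\left(7,-6 \right)} \left(-66 - 93\right) = \frac{1}{3} \cdot 7 \left(-1 + 14 \left(-6\right)\right) \left(-66 - 93\right) = \frac{1}{3} \cdot 7 \left(-1 - 84\right) \left(-159\right) = \frac{1}{3} \cdot 7 \left(-85\right) \left(-159\right) = \left(- \frac{595}{3}\right) \left(-159\right) = 31535$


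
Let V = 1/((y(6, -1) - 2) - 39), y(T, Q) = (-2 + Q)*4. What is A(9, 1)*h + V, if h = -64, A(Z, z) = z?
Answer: -3393/53 ≈ -64.019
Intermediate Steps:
y(T, Q) = -8 + 4*Q
V = -1/53 (V = 1/(((-8 + 4*(-1)) - 2) - 39) = 1/(((-8 - 4) - 2) - 39) = 1/((-12 - 2) - 39) = 1/(-14 - 39) = 1/(-53) = -1/53 ≈ -0.018868)
A(9, 1)*h + V = 1*(-64) - 1/53 = -64 - 1/53 = -3393/53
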